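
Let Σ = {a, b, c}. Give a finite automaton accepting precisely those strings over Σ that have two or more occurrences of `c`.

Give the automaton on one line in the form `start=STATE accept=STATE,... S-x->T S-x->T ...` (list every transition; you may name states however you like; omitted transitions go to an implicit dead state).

Only the number of `c`s matters, and only up to 3. Make a chain q0 → q1 → q2 → q3 advanced by each `c` (with q3 absorbing); every other symbol self-loops. The accepting set is {q2, q3}.
        a   b   c  
>  q0   q0  q0  q1 
   q1   q1  q1  q2 
 * q2   q2  q2  q3 
 * q3   q3  q3  q3 
(> = start, * = accepting)

start=q0 accept=q2,q3 q0-a->q0 q0-b->q0 q0-c->q1 q1-a->q1 q1-b->q1 q1-c->q2 q2-a->q2 q2-b->q2 q2-c->q3 q3-a->q3 q3-b->q3 q3-c->q3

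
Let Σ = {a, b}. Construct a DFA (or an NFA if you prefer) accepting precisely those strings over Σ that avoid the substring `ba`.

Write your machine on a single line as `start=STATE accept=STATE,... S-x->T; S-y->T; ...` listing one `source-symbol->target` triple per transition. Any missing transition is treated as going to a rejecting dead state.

start=S0; accept=S0,S1; S0-a->S0; S0-b->S1; S1-a->S2; S1-b->S1; S2-a->S2; S2-b->S2

This is the complement of 'contains `ba`'. Use the same substring-matching states — S0 through S2 holding how much of `ba` has just been matched — but flip the accepting set: everything except the trap S2 accepts.
3 states suffice.
        a   b  
>* S0   S0  S1 
 * S1   S2  S1 
   S2   S2  S2 
(> = start, * = accepting)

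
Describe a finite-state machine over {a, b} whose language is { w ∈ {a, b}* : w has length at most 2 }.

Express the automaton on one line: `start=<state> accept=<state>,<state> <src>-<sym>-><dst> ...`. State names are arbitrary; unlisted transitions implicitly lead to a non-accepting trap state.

We only need to distinguish lengths 0, 1, …, 2, and '>2'. Chain q0 → q1 → q2 → q3 on every symbol, with q3 looping. Accepting states: {q0, q1, q2}.
4 states suffice.
        a   b  
>* q0   q1  q1 
 * q1   q2  q2 
 * q2   q3  q3 
   q3   q3  q3 
(> = start, * = accepting)

start=q0 accept=q0,q1,q2 q0-a->q1 q0-b->q1 q1-a->q2 q1-b->q2 q2-a->q3 q2-b->q3 q3-a->q3 q3-b->q3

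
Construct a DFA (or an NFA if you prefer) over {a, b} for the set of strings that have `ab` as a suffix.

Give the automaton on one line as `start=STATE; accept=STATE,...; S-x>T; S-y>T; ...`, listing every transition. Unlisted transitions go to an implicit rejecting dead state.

Remember how much of `ab` the current input suffix matches. State q0 means no match yet; q1 means the last symbol is `a`; q2 means the last 2 symbols are `ab`. Only q2 accepts. On a mismatch, fall back to the longest proper suffix that is still a prefix of `ab`.
        a   b  
>  q0   q1  q0 
   q1   q1  q2 
 * q2   q1  q0 
(> = start, * = accepting)

start=q0; accept=q2; q0-a>q1; q0-b>q0; q1-a>q1; q1-b>q2; q2-a>q1; q2-b>q0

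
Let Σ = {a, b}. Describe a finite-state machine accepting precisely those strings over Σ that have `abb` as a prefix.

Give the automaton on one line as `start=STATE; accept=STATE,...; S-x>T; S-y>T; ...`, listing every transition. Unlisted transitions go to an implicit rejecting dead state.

start=q0; accept=q3; q0-a>q1; q0-b>q4; q1-a>q4; q1-b>q2; q2-a>q4; q2-b>q3; q3-a>q3; q3-b>q3; q4-a>q4; q4-b>q4

Check the first 3 symbols one by one: q0 through q2 record how many have matched `abb` so far; any wrong symbol goes to the dead state q4. After all 3 match we enter the accepting sink q3.
5 states suffice.
        a   b  
>  q0   q1  q4 
   q1   q4  q2 
   q2   q4  q3 
 * q3   q3  q3 
   q4   q4  q4 
(> = start, * = accepting)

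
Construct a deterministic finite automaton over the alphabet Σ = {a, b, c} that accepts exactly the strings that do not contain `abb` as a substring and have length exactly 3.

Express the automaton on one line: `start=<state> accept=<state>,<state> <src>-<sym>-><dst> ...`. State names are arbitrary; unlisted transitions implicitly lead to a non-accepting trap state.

start=S0 accept=S6,S7,S8 S0-a->S1 S0-b->S2 S0-c->S2 S1-a->S3 S1-b->S4 S1-c->S5 S2-a->S3 S2-b->S5 S2-c->S5 S3-a->S6 S3-b->S7 S3-c->S8 S4-a->S6 S4-b->S9 S4-c->S8 S5-a->S6 S5-b->S8 S5-c->S8 S6-a->S10 S6-b->S11 S6-c->S12 S7-a->S10 S7-b->S13 S7-c->S12 S8-a->S10 S8-b->S12 S8-c->S12 S9-a->S13 S9-b->S13 S9-c->S13 S10-a->S10 S10-b->S11 S10-c->S12 S11-a->S10 S11-b->S13 S11-c->S12 S12-a->S10 S12-b->S12 S12-c->S12 S13-a->S13 S13-b->S13 S13-c->S13

Handle the two conditions separately and then intersect. The first has 4 states tracking partial matches of the forbidden pattern `abb`; the second has 5 states tracking the input length, saturating at 4. A product state is a pair (one from each), accepting exactly when both do.
With 14 states:
          a    b    c  
>  S0     S1   S2   S2 
   S1     S3   S4   S5 
   S2     S3   S5   S5 
   S3     S6   S7   S8 
   S4     S6   S9   S8 
   S5     S6   S8   S8 
 * S6    S10  S11  S12 
 * S7    S10  S13  S12 
 * S8    S10  S12  S12 
   S9    S13  S13  S13 
   S10   S10  S11  S12 
   S11   S10  S13  S12 
   S12   S10  S12  S12 
   S13   S13  S13  S13 
(> = start, * = accepting)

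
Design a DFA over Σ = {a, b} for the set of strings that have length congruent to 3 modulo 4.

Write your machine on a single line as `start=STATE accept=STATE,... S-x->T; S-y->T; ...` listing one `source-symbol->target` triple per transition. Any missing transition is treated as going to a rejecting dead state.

Only the length mod 4 matters, so use a 4-cycle: from any state, every input symbol moves to the next state, wrapping q3 back to q0. Mark q3 accepting.
4 states suffice.
        a   b  
>  q0   q1  q1 
   q1   q2  q2 
   q2   q3  q3 
 * q3   q0  q0 
(> = start, * = accepting)

start=q0; accept=q3; q0-a->q1; q0-b->q1; q1-a->q2; q1-b->q2; q2-a->q3; q2-b->q3; q3-a->q0; q3-b->q0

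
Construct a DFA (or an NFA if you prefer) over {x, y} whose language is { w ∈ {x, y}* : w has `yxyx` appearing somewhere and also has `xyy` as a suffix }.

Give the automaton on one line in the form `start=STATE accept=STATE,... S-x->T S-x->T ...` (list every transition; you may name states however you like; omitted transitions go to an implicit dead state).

start=q0 accept=q9 q0-x->q1 q0-y->q2 q1-x->q1 q1-y->q3 q2-x->q4 q2-y->q2 q3-x->q4 q3-y->q5 q4-x->q1 q4-y->q6 q5-x->q4 q5-y->q2 q6-x->q7 q6-y->q5 q7-x->q7 q7-y->q8 q8-x->q7 q8-y->q9 q9-x->q7 q9-y->q10 q10-x->q7 q10-y->q10

Run two small machines in parallel and take their product. One (5 states) tracks whether and how much of `yxyx` has been seen; the other (4 states) tracks how much of the suffix `xyy` has currently been matched. Each combined state is a pair, one component from each; accept when both components accept.
With 11 states:
          x    y  
>  q0     q1   q2 
   q1     q1   q3 
   q2     q4   q2 
   q3     q4   q5 
   q4     q1   q6 
   q5     q4   q2 
   q6     q7   q5 
   q7     q7   q8 
   q8     q7   q9 
 * q9     q7  q10 
   q10    q7  q10 
(> = start, * = accepting)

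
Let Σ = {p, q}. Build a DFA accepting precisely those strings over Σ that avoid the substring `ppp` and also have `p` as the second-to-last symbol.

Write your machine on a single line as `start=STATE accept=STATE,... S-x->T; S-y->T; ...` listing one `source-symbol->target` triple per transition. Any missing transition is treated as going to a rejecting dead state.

Handle the two conditions separately and then intersect. The first has 4 states tracking partial matches of the forbidden pattern `ppp`; the second has 7 states tracking the last 2 symbols read. A product state is a pair (one from each), accepting exactly when both do.
11 states suffice.
          p    q  
>  s0     s1   s2 
   s1     s3   s4 
   s2     s5   s6 
 * s3     s7   s4 
 * s4     s5   s6 
   s5     s3   s4 
   s6     s5   s6 
   s7     s7   s8 
   s8     s9  s10 
   s9     s7   s8 
   s10    s9  s10 
(> = start, * = accepting)

start=s0; accept=s3,s4; s0-p->s1; s0-q->s2; s1-p->s3; s1-q->s4; s2-p->s5; s2-q->s6; s3-p->s7; s3-q->s4; s4-p->s5; s4-q->s6; s5-p->s3; s5-q->s4; s6-p->s5; s6-q->s6; s7-p->s7; s7-q->s8; s8-p->s9; s8-q->s10; s9-p->s7; s9-q->s8; s10-p->s9; s10-q->s10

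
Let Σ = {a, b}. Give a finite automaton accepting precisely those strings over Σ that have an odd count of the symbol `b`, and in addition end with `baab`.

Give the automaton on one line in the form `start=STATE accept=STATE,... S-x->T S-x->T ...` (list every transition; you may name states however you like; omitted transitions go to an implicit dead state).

start=s0 accept=s5 s0-a->s0 s0-b->s1 s1-a->s1 s1-b->s2 s2-a->s3 s2-b->s1 s3-a->s4 s3-b->s1 s4-a->s0 s4-b->s5 s5-a->s1 s5-b->s2

Handle the two conditions separately and then intersect. One (2 states) tracks the count of `b`s modulo 2; the other (5 states) tracks how much of the suffix `baab` has currently been matched. Each combined state is a pair, one component from each; accept when both components accept. Equivalent product states are then merged.
A 6-state machine:
        a   b  
>  s0   s0  s1 
   s1   s1  s2 
   s2   s3  s1 
   s3   s4  s1 
   s4   s0  s5 
 * s5   s1  s2 
(> = start, * = accepting)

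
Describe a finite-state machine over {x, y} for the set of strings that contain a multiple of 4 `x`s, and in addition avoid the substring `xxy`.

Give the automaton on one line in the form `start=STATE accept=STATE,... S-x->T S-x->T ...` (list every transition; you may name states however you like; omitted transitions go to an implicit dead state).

Build one automaton per condition and run them in lockstep. The first has 4 states tracking the count of `x`s modulo 4; the second has 4 states tracking partial matches of the forbidden pattern `xxy`. A product state is a pair (one from each), accepting exactly when both do.
With 16 states:
       x  y 
>* A   B  A 
   B   C  D 
   C   E  F 
   D   G  D 
   E   H  I 
   F   I  F 
   G   E  J 
 * H   K  L 
   I   L  I 
   J   M  J 
   K   C  N 
   L   N  L 
   M   H  O 
   N   F  N 
   O   P  O 
 * P   K  A 
(> = start, * = accepting)

start=A accept=A,H,P A-x->B A-y->A B-x->C B-y->D C-x->E C-y->F D-x->G D-y->D E-x->H E-y->I F-x->I F-y->F G-x->E G-y->J H-x->K H-y->L I-x->L I-y->I J-x->M J-y->J K-x->C K-y->N L-x->N L-y->L M-x->H M-y->O N-x->F N-y->N O-x->P O-y->O P-x->K P-y->A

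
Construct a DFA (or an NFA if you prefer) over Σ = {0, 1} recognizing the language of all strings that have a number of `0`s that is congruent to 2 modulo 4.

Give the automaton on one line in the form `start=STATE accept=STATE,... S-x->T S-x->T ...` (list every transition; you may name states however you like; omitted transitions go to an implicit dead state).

start=S0 accept=S2 S0-0->S1 S0-1->S0 S1-0->S2 S1-1->S1 S2-0->S3 S2-1->S2 S3-0->S0 S3-1->S3

Keep the running count of `0`s modulo 4: each `0` advances along the cycle S0 → S1 → S2 → S3 → S0 while other symbols loop. Accept at S2.
4 states suffice.
        0   1  
>  S0   S1  S0 
   S1   S2  S1 
 * S2   S3  S2 
   S3   S0  S3 
(> = start, * = accepting)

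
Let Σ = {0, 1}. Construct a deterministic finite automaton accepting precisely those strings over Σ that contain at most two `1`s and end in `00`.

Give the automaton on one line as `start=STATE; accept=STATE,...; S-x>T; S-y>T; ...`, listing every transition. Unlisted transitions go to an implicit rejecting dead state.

Build one automaton per condition and run them in lockstep. One (4 states) tracks the count of `1`s, saturating at 3; the other (3 states) tracks how much of the suffix `00` has currently been matched. Each combined state is a pair, one component from each; accept when both components accept.
          0    1  
>  q0     q1   q2 
   q1     q3   q2 
   q2     q4   q5 
 * q3     q3   q2 
   q4     q6   q5 
   q5     q7   q8 
 * q6     q6   q5 
   q7     q9   q8 
   q8    q10   q8 
 * q9     q9   q8 
   q10   q11   q8 
   q11   q11   q8 
(> = start, * = accepting)

start=q0; accept=q3,q6,q9; q0-0>q1; q0-1>q2; q1-0>q3; q1-1>q2; q2-0>q4; q2-1>q5; q3-0>q3; q3-1>q2; q4-0>q6; q4-1>q5; q5-0>q7; q5-1>q8; q6-0>q6; q6-1>q5; q7-0>q9; q7-1>q8; q8-0>q10; q8-1>q8; q9-0>q9; q9-1>q8; q10-0>q11; q10-1>q8; q11-0>q11; q11-1>q8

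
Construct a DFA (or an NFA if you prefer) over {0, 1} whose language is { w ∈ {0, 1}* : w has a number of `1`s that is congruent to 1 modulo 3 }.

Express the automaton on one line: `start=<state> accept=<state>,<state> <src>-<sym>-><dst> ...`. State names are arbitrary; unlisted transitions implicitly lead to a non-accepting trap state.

start=q0 accept=q1 q0-0->q0 q0-1->q1 q1-0->q1 q1-1->q2 q2-0->q2 q2-1->q0

The only thing that matters is how many `1`s have appeared, reduced mod 3. Use one state per residue: q0 for 0, …, q2 for 2. Reading `1` moves to the next residue; anything else stays put. q1 is accepting.
3 states suffice.
        0   1  
>  q0   q0  q1 
 * q1   q1  q2 
   q2   q2  q0 
(> = start, * = accepting)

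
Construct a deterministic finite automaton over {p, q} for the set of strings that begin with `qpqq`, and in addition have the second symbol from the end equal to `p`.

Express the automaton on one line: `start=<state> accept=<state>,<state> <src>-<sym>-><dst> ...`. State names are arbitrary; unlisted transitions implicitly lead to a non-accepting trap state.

start=A accept=H,I A-p->B A-q->C B-p->B B-q->B C-p->D C-q->B D-p->B D-q->E E-p->B E-q->F F-p->G F-q->F G-p->H G-q->I H-p->H H-q->I I-p->G I-q->F

Build one automaton per condition and run them in lockstep. The first has 6 states tracking whether the input so far still matches the prefix `qpqq`; the second has 7 states tracking the last 2 symbols read. A product state is a pair (one from each), accepting exactly when both do. Minimizing collapses redundant product states.
9 states suffice.
       p  q 
>  A   B  C 
   B   B  B 
   C   D  B 
   D   B  E 
   E   B  F 
   F   G  F 
   G   H  I 
 * H   H  I 
 * I   G  F 
(> = start, * = accepting)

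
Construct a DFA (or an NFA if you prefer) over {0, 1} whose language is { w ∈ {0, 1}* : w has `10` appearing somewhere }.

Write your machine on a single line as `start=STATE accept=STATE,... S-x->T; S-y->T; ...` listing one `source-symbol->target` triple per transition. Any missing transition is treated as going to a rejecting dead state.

States A..B record the length of the longest prefix of `10` that matches the current input suffix. Reaching C means `10` has been seen, and we stay there forever. Accept from C.
A 3-state machine:
       0  1 
>  A   A  B 
   B   C  B 
 * C   C  C 
(> = start, * = accepting)

start=A; accept=C; A-0->A; A-1->B; B-0->C; B-1->B; C-0->C; C-1->C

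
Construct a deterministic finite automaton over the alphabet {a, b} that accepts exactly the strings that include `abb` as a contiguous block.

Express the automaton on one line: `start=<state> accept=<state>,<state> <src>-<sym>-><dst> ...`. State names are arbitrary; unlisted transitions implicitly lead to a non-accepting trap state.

States q0..q2 record the length of the longest prefix of `abb` that matches the current input suffix. Reaching q3 means `abb` has been seen, and we stay there forever. Accept from q3.
A 4-state machine:
        a   b  
>  q0   q1  q0 
   q1   q1  q2 
   q2   q1  q3 
 * q3   q3  q3 
(> = start, * = accepting)

start=q0 accept=q3 q0-a->q1 q0-b->q0 q1-a->q1 q1-b->q2 q2-a->q1 q2-b->q3 q3-a->q3 q3-b->q3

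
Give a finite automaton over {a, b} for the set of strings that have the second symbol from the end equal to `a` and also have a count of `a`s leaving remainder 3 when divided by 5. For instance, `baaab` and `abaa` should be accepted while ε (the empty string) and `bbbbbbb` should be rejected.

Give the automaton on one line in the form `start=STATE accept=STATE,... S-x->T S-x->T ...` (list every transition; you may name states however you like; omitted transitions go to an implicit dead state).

Handle the two conditions separately and then intersect. One (7 states) tracks the last 2 symbols read; the other (5 states) tracks the count of `a`s modulo 5. Each combined state is a pair, one component from each; accept when both components accept.
With 23 states:
          a    b  
>  q0     q1   q2 
   q1     q3   q4 
   q2     q5   q6 
   q3     q7   q8 
   q4     q9  q10 
   q5     q3   q4 
   q6     q5   q6 
 * q7    q11  q12 
   q8    q13  q14 
   q9     q7   q8 
   q10    q9  q10 
   q11   q15  q16 
 * q12   q17  q18 
   q13   q11  q12 
   q14   q13  q14 
   q15   q19  q20 
   q16   q21  q22 
   q17   q15  q16 
   q18   q17  q18 
   q19    q3   q4 
   q20    q5   q6 
   q21   q19  q20 
   q22   q21  q22 
(> = start, * = accepting)

start=q0 accept=q7,q12 q0-a->q1 q0-b->q2 q1-a->q3 q1-b->q4 q2-a->q5 q2-b->q6 q3-a->q7 q3-b->q8 q4-a->q9 q4-b->q10 q5-a->q3 q5-b->q4 q6-a->q5 q6-b->q6 q7-a->q11 q7-b->q12 q8-a->q13 q8-b->q14 q9-a->q7 q9-b->q8 q10-a->q9 q10-b->q10 q11-a->q15 q11-b->q16 q12-a->q17 q12-b->q18 q13-a->q11 q13-b->q12 q14-a->q13 q14-b->q14 q15-a->q19 q15-b->q20 q16-a->q21 q16-b->q22 q17-a->q15 q17-b->q16 q18-a->q17 q18-b->q18 q19-a->q3 q19-b->q4 q20-a->q5 q20-b->q6 q21-a->q19 q21-b->q20 q22-a->q21 q22-b->q22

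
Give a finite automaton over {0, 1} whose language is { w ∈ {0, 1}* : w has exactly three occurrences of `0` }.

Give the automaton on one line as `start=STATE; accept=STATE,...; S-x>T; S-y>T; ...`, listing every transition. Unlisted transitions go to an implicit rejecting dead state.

Count `0`s, saturating at 4: states q0 through q3 mean 0 through 3 `0`s seen; q4 means more than 3. Each `0` increments (capped at q4); other symbols loop. Accept from {q3}.
A 5-state machine:
        0   1  
>  q0   q1  q0 
   q1   q2  q1 
   q2   q3  q2 
 * q3   q4  q3 
   q4   q4  q4 
(> = start, * = accepting)

start=q0; accept=q3; q0-0>q1; q0-1>q0; q1-0>q2; q1-1>q1; q2-0>q3; q2-1>q2; q3-0>q4; q3-1>q3; q4-0>q4; q4-1>q4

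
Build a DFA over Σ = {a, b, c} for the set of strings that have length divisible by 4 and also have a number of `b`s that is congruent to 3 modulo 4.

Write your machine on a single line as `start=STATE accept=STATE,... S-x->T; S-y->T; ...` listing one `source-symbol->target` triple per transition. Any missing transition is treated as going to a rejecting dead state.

Handle the two conditions separately and then intersect. One (4 states) tracks the input length modulo 4; the other (4 states) tracks the count of `b`s modulo 4. Each combined state is a pair, one component from each; accept when both components accept.
16 states suffice.
          a    b    c  
>  S0     S1   S2   S1 
   S1     S3   S4   S3 
   S2     S4   S5   S4 
   S3     S6   S7   S6 
   S4     S7   S8   S7 
   S5     S8   S9   S8 
   S6     S0  S10   S0 
   S7    S10  S11  S10 
   S8    S11  S12  S11 
   S9    S12   S0  S12 
   S10    S2  S13   S2 
   S11   S13  S14  S13 
 * S12   S14   S1  S14 
   S13    S5  S15   S5 
   S14   S15   S3  S15 
   S15    S9   S6   S9 
(> = start, * = accepting)

start=S0; accept=S12; S0-a->S1; S0-b->S2; S0-c->S1; S1-a->S3; S1-b->S4; S1-c->S3; S2-a->S4; S2-b->S5; S2-c->S4; S3-a->S6; S3-b->S7; S3-c->S6; S4-a->S7; S4-b->S8; S4-c->S7; S5-a->S8; S5-b->S9; S5-c->S8; S6-a->S0; S6-b->S10; S6-c->S0; S7-a->S10; S7-b->S11; S7-c->S10; S8-a->S11; S8-b->S12; S8-c->S11; S9-a->S12; S9-b->S0; S9-c->S12; S10-a->S2; S10-b->S13; S10-c->S2; S11-a->S13; S11-b->S14; S11-c->S13; S12-a->S14; S12-b->S1; S12-c->S14; S13-a->S5; S13-b->S15; S13-c->S5; S14-a->S15; S14-b->S3; S14-c->S15; S15-a->S9; S15-b->S6; S15-c->S9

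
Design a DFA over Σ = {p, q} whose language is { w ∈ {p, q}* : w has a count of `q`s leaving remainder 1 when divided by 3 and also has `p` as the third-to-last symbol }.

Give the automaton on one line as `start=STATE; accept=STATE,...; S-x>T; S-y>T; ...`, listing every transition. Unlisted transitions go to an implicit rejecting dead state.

start=A; accept=H,I,L,N; A-p>B; A-q>C; B-p>D; B-q>E; C-p>F; C-q>G; D-p>D; D-q>H; E-p>I; E-q>G; F-p>J; F-q>G; G-p>K; G-q>A; H-p>I; H-q>G; I-p>J; I-q>G; J-p>L; J-q>G; K-p>K; K-q>M; L-p>L; L-q>G; M-p>B; M-q>N; N-p>F; N-q>G

Handle the two conditions separately and then intersect. One (3 states) tracks the count of `q`s modulo 3; the other (15 states) tracks the last 3 symbols read. Each combined state is a pair, one component from each; accept when both components accept. Equivalent product states are then merged.
       p  q 
>  A   B  C 
   B   D  E 
   C   F  G 
   D   D  H 
   E   I  G 
   F   J  G 
   G   K  A 
 * H   I  G 
 * I   J  G 
   J   L  G 
   K   K  M 
 * L   L  G 
   M   B  N 
 * N   F  G 
(> = start, * = accepting)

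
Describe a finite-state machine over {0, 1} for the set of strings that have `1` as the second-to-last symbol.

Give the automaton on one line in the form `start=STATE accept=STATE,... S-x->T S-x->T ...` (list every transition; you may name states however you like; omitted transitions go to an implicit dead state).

A DFA must remember the last 2 symbols (since which symbol is second-to-last isn't known until the input ends). Use one state per possible window of the last ≤2 symbols; accept from those whose window starts with `1`.
        0   1  
>  q0   q1  q2 
   q1   q3  q4 
   q2   q5  q6 
   q3   q3  q4 
   q4   q5  q6 
 * q5   q3  q4 
 * q6   q5  q6 
(> = start, * = accepting)

start=q0 accept=q5,q6 q0-0->q1 q0-1->q2 q1-0->q3 q1-1->q4 q2-0->q5 q2-1->q6 q3-0->q3 q3-1->q4 q4-0->q5 q4-1->q6 q5-0->q3 q5-1->q4 q6-0->q5 q6-1->q6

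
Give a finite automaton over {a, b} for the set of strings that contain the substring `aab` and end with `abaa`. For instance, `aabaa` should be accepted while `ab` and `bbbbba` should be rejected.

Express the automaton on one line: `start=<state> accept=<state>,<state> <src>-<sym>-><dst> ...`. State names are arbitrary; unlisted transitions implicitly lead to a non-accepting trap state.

Handle the two conditions separately and then intersect. The first has 4 states tracking whether and how much of `aab` has been seen; the second has 5 states tracking how much of the suffix `abaa` has currently been matched. A product state is a pair (one from each), accepting exactly when both do.
          a    b  
>  q0     q1   q0 
   q1     q2   q3 
   q2     q2   q4 
   q3     q5   q0 
   q4     q6   q7 
   q5     q8   q3 
   q6     q9   q4 
   q7    q10   q7 
   q8     q2   q4 
 * q9    q10   q4 
   q10   q10   q4 
(> = start, * = accepting)

start=q0 accept=q9 q0-a->q1 q0-b->q0 q1-a->q2 q1-b->q3 q2-a->q2 q2-b->q4 q3-a->q5 q3-b->q0 q4-a->q6 q4-b->q7 q5-a->q8 q5-b->q3 q6-a->q9 q6-b->q4 q7-a->q10 q7-b->q7 q8-a->q2 q8-b->q4 q9-a->q10 q9-b->q4 q10-a->q10 q10-b->q4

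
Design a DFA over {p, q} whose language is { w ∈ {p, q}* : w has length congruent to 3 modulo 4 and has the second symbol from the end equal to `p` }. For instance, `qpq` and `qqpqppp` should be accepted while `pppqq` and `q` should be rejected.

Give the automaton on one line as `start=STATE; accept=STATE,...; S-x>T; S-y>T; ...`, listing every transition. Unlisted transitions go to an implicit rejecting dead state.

Build one automaton per condition and run them in lockstep. The first has 4 states tracking the input length modulo 4; the second has 7 states tracking the last 2 symbols read. A product state is a pair (one from each), accepting exactly when both do. Minimizing collapses redundant product states.
       p  q 
>  A   B  B 
   B   C  D 
   C   E  E 
   D   F  F 
 * E   A  A 
   F   A  A 
(> = start, * = accepting)

start=A; accept=E; A-p>B; A-q>B; B-p>C; B-q>D; C-p>E; C-q>E; D-p>F; D-q>F; E-p>A; E-q>A; F-p>A; F-q>A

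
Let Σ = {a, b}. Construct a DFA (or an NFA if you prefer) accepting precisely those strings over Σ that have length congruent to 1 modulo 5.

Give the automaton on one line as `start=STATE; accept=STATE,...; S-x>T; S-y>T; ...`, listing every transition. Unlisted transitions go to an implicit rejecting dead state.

Count input length modulo 5: every symbol advances one step around the cycle S0 → S1 → S2 → S3 → S4 → S0. Accept at S1.
A 5-state machine:
        a   b  
>  S0   S1  S1 
 * S1   S2  S2 
   S2   S3  S3 
   S3   S4  S4 
   S4   S0  S0 
(> = start, * = accepting)

start=S0; accept=S1; S0-a>S1; S0-b>S1; S1-a>S2; S1-b>S2; S2-a>S3; S2-b>S3; S3-a>S4; S3-b>S4; S4-a>S0; S4-b>S0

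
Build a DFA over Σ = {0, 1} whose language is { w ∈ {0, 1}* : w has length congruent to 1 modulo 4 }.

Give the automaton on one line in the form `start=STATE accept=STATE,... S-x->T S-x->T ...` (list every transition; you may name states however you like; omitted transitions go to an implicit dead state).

Only the length mod 4 matters, so use a 4-cycle: from any state, every input symbol moves to the next state, wrapping S3 back to S0. Mark S1 accepting.
A 4-state machine:
        0   1  
>  S0   S1  S1 
 * S1   S2  S2 
   S2   S3  S3 
   S3   S0  S0 
(> = start, * = accepting)

start=S0 accept=S1 S0-0->S1 S0-1->S1 S1-0->S2 S1-1->S2 S2-0->S3 S2-1->S3 S3-0->S0 S3-1->S0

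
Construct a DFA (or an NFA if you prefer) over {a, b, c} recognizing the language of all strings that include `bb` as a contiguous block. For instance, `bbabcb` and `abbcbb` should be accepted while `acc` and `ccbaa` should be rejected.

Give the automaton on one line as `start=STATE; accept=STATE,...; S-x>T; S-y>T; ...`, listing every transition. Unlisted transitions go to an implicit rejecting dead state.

start=q0; accept=q2; q0-a>q0; q0-b>q1; q0-c>q0; q1-a>q0; q1-b>q2; q1-c>q0; q2-a>q2; q2-b>q2; q2-c>q2

States q0..q1 record the length of the longest prefix of `bb` that matches the current input suffix. Reaching q2 means `bb` has been seen, and we stay there forever. Accept from q2.
A 3-state machine:
        a   b   c  
>  q0   q0  q1  q0 
   q1   q0  q2  q0 
 * q2   q2  q2  q2 
(> = start, * = accepting)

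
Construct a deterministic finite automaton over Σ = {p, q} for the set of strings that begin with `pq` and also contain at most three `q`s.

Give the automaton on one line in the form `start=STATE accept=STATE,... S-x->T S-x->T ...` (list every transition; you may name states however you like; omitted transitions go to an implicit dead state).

start=s0 accept=s4,s6,s8 s0-p->s1 s0-q->s2 s1-p->s3 s1-q->s4 s2-p->s2 s2-q->s5 s3-p->s3 s3-q->s2 s4-p->s4 s4-q->s6 s5-p->s5 s5-q->s7 s6-p->s6 s6-q->s8 s7-p->s7 s7-q->s9 s8-p->s8 s8-q->s10 s9-p->s9 s9-q->s9 s10-p->s10 s10-q->s10

Build one automaton per condition and run them in lockstep. One (4 states) tracks whether the input so far still matches the prefix `pq`; the other (5 states) tracks the count of `q`s, saturating at 4. Each combined state is a pair, one component from each; accept when both components accept.
11 states suffice.
          p    q  
>  s0     s1   s2 
   s1     s3   s4 
   s2     s2   s5 
   s3     s3   s2 
 * s4     s4   s6 
   s5     s5   s7 
 * s6     s6   s8 
   s7     s7   s9 
 * s8     s8  s10 
   s9     s9   s9 
   s10   s10  s10 
(> = start, * = accepting)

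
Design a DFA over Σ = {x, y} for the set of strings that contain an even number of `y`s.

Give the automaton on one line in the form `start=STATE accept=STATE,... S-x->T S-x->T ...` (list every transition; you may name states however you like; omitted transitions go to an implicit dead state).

The only thing that matters is how many `y`s have appeared, reduced mod 2. Use one state per residue: A for 0, …, B for 1. Reading `y` moves to the next residue; anything else stays put. A is accepting.
A 2-state machine:
       x  y 
>* A   A  B 
   B   B  A 
(> = start, * = accepting)

start=A accept=A A-x->A A-y->B B-x->B B-y->A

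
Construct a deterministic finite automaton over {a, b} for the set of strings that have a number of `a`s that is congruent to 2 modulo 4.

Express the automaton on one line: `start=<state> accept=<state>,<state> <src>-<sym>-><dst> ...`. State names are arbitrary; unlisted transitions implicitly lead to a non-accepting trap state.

Keep the running count of `a`s modulo 4: each `a` advances along the cycle q0 → q1 → q2 → q3 → q0 while other symbols loop. Accept at q2.
4 states suffice.
        a   b  
>  q0   q1  q0 
   q1   q2  q1 
 * q2   q3  q2 
   q3   q0  q3 
(> = start, * = accepting)

start=q0 accept=q2 q0-a->q1 q0-b->q0 q1-a->q2 q1-b->q1 q2-a->q3 q2-b->q2 q3-a->q0 q3-b->q3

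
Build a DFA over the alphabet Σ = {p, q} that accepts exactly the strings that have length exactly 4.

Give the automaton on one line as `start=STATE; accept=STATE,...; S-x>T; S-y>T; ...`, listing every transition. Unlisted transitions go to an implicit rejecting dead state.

We only need to distinguish lengths 0, 1, …, 4, and '>4'. Chain s0 → s1 → s2 → s3 → s4 → s5 on every symbol, with s5 looping. Accepting states: {s4}.
6 states suffice.
        p   q  
>  s0   s1  s1 
   s1   s2  s2 
   s2   s3  s3 
   s3   s4  s4 
 * s4   s5  s5 
   s5   s5  s5 
(> = start, * = accepting)

start=s0; accept=s4; s0-p>s1; s0-q>s1; s1-p>s2; s1-q>s2; s2-p>s3; s2-q>s3; s3-p>s4; s3-q>s4; s4-p>s5; s4-q>s5; s5-p>s5; s5-q>s5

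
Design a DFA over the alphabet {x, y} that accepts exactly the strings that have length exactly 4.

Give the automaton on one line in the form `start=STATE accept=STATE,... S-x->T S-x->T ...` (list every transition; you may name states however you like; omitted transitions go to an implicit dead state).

We only need to distinguish lengths 0, 1, …, 4, and '>4'. Chain S0 → S1 → S2 → S3 → S4 → S5 on every symbol, with S5 looping. Accepting states: {S4}.
6 states suffice.
        x   y  
>  S0   S1  S1 
   S1   S2  S2 
   S2   S3  S3 
   S3   S4  S4 
 * S4   S5  S5 
   S5   S5  S5 
(> = start, * = accepting)

start=S0 accept=S4 S0-x->S1 S0-y->S1 S1-x->S2 S1-y->S2 S2-x->S3 S2-y->S3 S3-x->S4 S3-y->S4 S4-x->S5 S4-y->S5 S5-x->S5 S5-y->S5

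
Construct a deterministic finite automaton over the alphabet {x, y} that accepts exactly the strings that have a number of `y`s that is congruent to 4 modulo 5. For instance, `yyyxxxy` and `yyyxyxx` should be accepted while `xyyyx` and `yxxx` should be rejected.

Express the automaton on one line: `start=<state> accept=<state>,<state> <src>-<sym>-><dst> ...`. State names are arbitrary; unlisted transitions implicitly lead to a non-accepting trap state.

Keep the running count of `y`s modulo 5: each `y` advances along the cycle S0 → S1 → S2 → S3 → S4 → S0 while other symbols loop. Accept at S4.
A 5-state machine:
        x   y  
>  S0   S0  S1 
   S1   S1  S2 
   S2   S2  S3 
   S3   S3  S4 
 * S4   S4  S0 
(> = start, * = accepting)

start=S0 accept=S4 S0-x->S0 S0-y->S1 S1-x->S1 S1-y->S2 S2-x->S2 S2-y->S3 S3-x->S3 S3-y->S4 S4-x->S4 S4-y->S0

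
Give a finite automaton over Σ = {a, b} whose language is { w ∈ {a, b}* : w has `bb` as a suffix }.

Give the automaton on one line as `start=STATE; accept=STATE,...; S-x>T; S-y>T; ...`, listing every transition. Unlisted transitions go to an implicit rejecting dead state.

Let each state record the length of the longest suffix of the input read so far that is also a prefix of `bb`. q1 means the last symbol is `b`; q2 means the last 2 symbols are `bb`. Accept only at q2, where the string currently ends in `bb`.
        a   b  
>  q0   q0  q1 
   q1   q0  q2 
 * q2   q0  q2 
(> = start, * = accepting)

start=q0; accept=q2; q0-a>q0; q0-b>q1; q1-a>q0; q1-b>q2; q2-a>q0; q2-b>q2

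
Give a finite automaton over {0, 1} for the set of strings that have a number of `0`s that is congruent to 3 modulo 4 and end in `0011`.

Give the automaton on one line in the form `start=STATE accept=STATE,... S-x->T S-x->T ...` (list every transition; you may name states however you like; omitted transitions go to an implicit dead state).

start=q0 accept=q7 q0-0->q1 q0-1->q0 q1-0->q2 q1-1->q1 q2-0->q3 q2-1->q4 q3-0->q0 q3-1->q5 q4-0->q6 q4-1->q4 q5-0->q0 q5-1->q7 q6-0->q0 q6-1->q6 q7-0->q0 q7-1->q6

Run two small machines in parallel and take their product. The first has 4 states tracking the count of `0`s modulo 4; the second has 5 states tracking how much of the suffix `0011` has currently been matched. A product state is a pair (one from each), accepting exactly when both do. Equivalent product states are then merged.
An 8-state machine:
        0   1  
>  q0   q1  q0 
   q1   q2  q1 
   q2   q3  q4 
   q3   q0  q5 
   q4   q6  q4 
   q5   q0  q7 
   q6   q0  q6 
 * q7   q0  q6 
(> = start, * = accepting)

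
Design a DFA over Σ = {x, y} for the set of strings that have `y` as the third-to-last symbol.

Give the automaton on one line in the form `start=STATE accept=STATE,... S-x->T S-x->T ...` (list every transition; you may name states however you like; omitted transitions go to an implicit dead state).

start=q0 accept=q11,q12,q13,q14 q0-x->q1 q0-y->q2 q1-x->q3 q1-y->q4 q2-x->q5 q2-y->q6 q3-x->q7 q3-y->q8 q4-x->q9 q4-y->q10 q5-x->q11 q5-y->q12 q6-x->q13 q6-y->q14 q7-x->q7 q7-y->q8 q8-x->q9 q8-y->q10 q9-x->q11 q9-y->q12 q10-x->q13 q10-y->q14 q11-x->q7 q11-y->q8 q12-x->q9 q12-y->q10 q13-x->q11 q13-y->q12 q14-x->q13 q14-y->q14

Because acceptance depends on a position counted from the end, the machine has to buffer the most recent 3 symbols. Make each state the string of the last up-to-3 symbols read; on input `x` shift the window left and append `x`. Accept when the buffered window has length 3 and begins with `y`.
A 15-state machine:
          x    y  
>  q0     q1   q2 
   q1     q3   q4 
   q2     q5   q6 
   q3     q7   q8 
   q4     q9  q10 
   q5    q11  q12 
   q6    q13  q14 
   q7     q7   q8 
   q8     q9  q10 
   q9    q11  q12 
   q10   q13  q14 
 * q11    q7   q8 
 * q12    q9  q10 
 * q13   q11  q12 
 * q14   q13  q14 
(> = start, * = accepting)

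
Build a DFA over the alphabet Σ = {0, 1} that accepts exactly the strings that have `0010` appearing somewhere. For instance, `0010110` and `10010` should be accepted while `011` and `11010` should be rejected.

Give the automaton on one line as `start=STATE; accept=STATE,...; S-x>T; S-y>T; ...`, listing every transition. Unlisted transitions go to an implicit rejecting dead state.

start=A; accept=E; A-0>B; A-1>A; B-0>C; B-1>A; C-0>C; C-1>D; D-0>E; D-1>A; E-0>E; E-1>E

States A..D record the length of the longest prefix of `0010` that matches the current input suffix. Reaching E means `0010` has been seen, and we stay there forever. Accept from E.
5 states suffice.
       0  1 
>  A   B  A 
   B   C  A 
   C   C  D 
   D   E  A 
 * E   E  E 
(> = start, * = accepting)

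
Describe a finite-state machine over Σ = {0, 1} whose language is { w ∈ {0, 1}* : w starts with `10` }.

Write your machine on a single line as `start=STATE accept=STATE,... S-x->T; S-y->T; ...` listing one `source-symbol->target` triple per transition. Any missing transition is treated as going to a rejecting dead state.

Check the first 2 symbols one by one: s0 through s1 record how many have matched `10` so far; any wrong symbol goes to the dead state s3. After all 2 match we enter the accepting sink s2.
A 4-state machine:
        0   1  
>  s0   s3  s1 
   s1   s2  s3 
 * s2   s2  s2 
   s3   s3  s3 
(> = start, * = accepting)

start=s0; accept=s2; s0-0->s3; s0-1->s1; s1-0->s2; s1-1->s3; s2-0->s2; s2-1->s2; s3-0->s3; s3-1->s3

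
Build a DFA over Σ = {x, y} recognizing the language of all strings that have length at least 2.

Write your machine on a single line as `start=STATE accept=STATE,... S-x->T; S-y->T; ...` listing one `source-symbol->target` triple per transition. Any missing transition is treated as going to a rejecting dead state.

Count input length up to 3: every symbol moves from S0 toward S3, which means 'more than 2' and absorbs. Accept from {S2, S3}.
4 states suffice.
        x   y  
>  S0   S1  S1 
   S1   S2  S2 
 * S2   S3  S3 
 * S3   S3  S3 
(> = start, * = accepting)

start=S0; accept=S2,S3; S0-x->S1; S0-y->S1; S1-x->S2; S1-y->S2; S2-x->S3; S2-y->S3; S3-x->S3; S3-y->S3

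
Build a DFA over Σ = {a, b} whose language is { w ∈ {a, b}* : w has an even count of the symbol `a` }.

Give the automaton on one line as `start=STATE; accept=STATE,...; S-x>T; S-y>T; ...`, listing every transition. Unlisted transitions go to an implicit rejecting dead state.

The only thing that matters is how many `a`s have appeared, reduced mod 2. Use one state per residue: q0 for 0, …, q1 for 1. Reading `a` moves to the next residue; anything else stays put. q0 is accepting.
2 states suffice.
        a   b  
>* q0   q1  q0 
   q1   q0  q1 
(> = start, * = accepting)

start=q0; accept=q0; q0-a>q1; q0-b>q0; q1-a>q0; q1-b>q1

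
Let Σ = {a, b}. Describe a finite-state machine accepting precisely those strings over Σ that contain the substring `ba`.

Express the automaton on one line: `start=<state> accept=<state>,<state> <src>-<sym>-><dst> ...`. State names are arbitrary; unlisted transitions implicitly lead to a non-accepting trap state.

States q0..q1 record the length of the longest prefix of `ba` that matches the current input suffix. Reaching q2 means `ba` has been seen, and we stay there forever. Accept from q2.
A 3-state machine:
        a   b  
>  q0   q0  q1 
   q1   q2  q1 
 * q2   q2  q2 
(> = start, * = accepting)

start=q0 accept=q2 q0-a->q0 q0-b->q1 q1-a->q2 q1-b->q1 q2-a->q2 q2-b->q2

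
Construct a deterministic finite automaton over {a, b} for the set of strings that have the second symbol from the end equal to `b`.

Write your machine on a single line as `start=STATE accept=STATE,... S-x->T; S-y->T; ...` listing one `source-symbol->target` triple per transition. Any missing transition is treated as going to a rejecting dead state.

start=S0; accept=S5,S6; S0-a->S1; S0-b->S2; S1-a->S3; S1-b->S4; S2-a->S5; S2-b->S6; S3-a->S3; S3-b->S4; S4-a->S5; S4-b->S6; S5-a->S3; S5-b->S4; S6-a->S5; S6-b->S6

A DFA must remember the last 2 symbols (since which symbol is second-to-last isn't known until the input ends). Use one state per possible window of the last ≤2 symbols; accept from those whose window starts with `b`.
A 7-state machine:
        a   b  
>  S0   S1  S2 
   S1   S3  S4 
   S2   S5  S6 
   S3   S3  S4 
   S4   S5  S6 
 * S5   S3  S4 
 * S6   S5  S6 
(> = start, * = accepting)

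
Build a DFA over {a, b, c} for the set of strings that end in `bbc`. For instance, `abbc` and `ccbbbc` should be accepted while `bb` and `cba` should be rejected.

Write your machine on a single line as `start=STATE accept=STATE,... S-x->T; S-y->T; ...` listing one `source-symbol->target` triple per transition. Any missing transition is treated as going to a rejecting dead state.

start=S0; accept=S3; S0-a->S0; S0-b->S1; S0-c->S0; S1-a->S0; S1-b->S2; S1-c->S0; S2-a->S0; S2-b->S2; S2-c->S3; S3-a->S0; S3-b->S1; S3-c->S0

Remember how much of `bbc` the current input suffix matches. State S0 means no match yet; S1 means the last symbol is `b`; S2 means the last 2 symbols are `bb`; S3 means the last 3 symbols are `bbc`. Only S3 accepts. On a mismatch, fall back to the longest proper suffix that is still a prefix of `bbc`.
4 states suffice.
        a   b   c  
>  S0   S0  S1  S0 
   S1   S0  S2  S0 
   S2   S0  S2  S3 
 * S3   S0  S1  S0 
(> = start, * = accepting)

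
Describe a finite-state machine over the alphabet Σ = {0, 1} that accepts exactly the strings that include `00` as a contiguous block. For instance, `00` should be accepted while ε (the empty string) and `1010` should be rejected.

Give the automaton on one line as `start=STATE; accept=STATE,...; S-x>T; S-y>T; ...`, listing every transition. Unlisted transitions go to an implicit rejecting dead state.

start=s0; accept=s2; s0-0>s1; s0-1>s0; s1-0>s2; s1-1>s0; s2-0>s2; s2-1>s2

States s0..s1 record the length of the longest prefix of `00` that matches the current input suffix. Reaching s2 means `00` has been seen, and we stay there forever. Accept from s2.
        0   1  
>  s0   s1  s0 
   s1   s2  s0 
 * s2   s2  s2 
(> = start, * = accepting)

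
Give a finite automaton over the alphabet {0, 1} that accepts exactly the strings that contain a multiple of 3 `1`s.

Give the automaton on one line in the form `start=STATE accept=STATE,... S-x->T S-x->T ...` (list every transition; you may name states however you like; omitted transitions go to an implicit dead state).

start=s0 accept=s0 s0-0->s0 s0-1->s1 s1-0->s1 s1-1->s2 s2-0->s2 s2-1->s0

The only thing that matters is how many `1`s have appeared, reduced mod 3. Use one state per residue: s0 for 0, …, s2 for 2. Reading `1` moves to the next residue; anything else stays put. s0 is accepting.
3 states suffice.
        0   1  
>* s0   s0  s1 
   s1   s1  s2 
   s2   s2  s0 
(> = start, * = accepting)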